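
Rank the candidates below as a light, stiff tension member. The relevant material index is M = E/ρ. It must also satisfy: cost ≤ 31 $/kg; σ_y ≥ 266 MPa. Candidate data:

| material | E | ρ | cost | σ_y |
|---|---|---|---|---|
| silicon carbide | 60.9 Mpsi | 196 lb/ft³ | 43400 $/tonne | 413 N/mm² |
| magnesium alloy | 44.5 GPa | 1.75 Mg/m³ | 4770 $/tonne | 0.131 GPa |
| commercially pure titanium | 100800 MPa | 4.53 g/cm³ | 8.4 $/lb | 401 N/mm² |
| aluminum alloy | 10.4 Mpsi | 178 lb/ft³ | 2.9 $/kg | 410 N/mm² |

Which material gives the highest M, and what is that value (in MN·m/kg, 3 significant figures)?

Screen on constraints: cost ≤ 31 $/kg; σ_y ≥ 266 MPa. Survivors: commercially pure titanium, aluminum alloy.
Normalizing units and computing the index:
  commercially pure titanium: E = 100.8 GPa, ρ = 4530 kg/m³
  aluminum alloy: E = 71.71 GPa, ρ = 2851 kg/m³
  aluminum alloy: M = 25.1 MN·m/kg
  commercially pure titanium: M = 22.3 MN·m/kg
Highest index: aluminum alloy.

aluminum alloy, M = 25.1 MN·m/kg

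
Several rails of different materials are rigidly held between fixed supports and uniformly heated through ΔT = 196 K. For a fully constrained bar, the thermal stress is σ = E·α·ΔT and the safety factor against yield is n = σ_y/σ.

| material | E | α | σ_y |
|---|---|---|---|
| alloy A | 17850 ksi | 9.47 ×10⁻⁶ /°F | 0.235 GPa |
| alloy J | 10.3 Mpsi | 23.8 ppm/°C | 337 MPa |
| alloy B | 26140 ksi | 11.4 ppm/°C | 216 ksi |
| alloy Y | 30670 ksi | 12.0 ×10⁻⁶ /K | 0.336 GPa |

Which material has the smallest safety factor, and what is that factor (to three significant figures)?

alloy A, n = 0.572

Per material, after unit conversion:
  alloy A: E = 123.1, α = 17.0, σ_y = 235.0 → σ = 411 MPa, n = 0.572
  alloy J: E = 71.02, α = 23.8, σ_y = 337.0 → σ = 331 MPa, n = 1.02
  alloy B: E = 180.2, α = 11.4, σ_y = 1489 → σ = 403 MPa, n = 3.70
  alloy Y: E = 211.5, α = 12.0, σ_y = 336.0 → σ = 497 MPa, n = 0.676
Smallest n: alloy A with n = 0.572.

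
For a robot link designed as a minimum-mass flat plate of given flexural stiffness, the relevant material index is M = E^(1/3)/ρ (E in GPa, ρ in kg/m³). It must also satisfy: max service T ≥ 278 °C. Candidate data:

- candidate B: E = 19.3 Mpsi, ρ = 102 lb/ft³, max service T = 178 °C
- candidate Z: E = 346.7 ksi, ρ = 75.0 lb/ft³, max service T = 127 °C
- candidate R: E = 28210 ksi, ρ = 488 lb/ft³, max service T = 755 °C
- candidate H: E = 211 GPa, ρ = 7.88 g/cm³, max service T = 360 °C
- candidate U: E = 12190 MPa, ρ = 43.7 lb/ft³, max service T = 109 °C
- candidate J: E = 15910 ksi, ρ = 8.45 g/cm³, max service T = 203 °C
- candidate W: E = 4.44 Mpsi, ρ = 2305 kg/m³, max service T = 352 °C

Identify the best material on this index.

candidate W

Screen on constraints: max service T ≥ 278 °C. Survivors: candidate R, candidate H, candidate W.
Convert each candidate to consistent units, then evaluate M:
  candidate R: E = 194.5 GPa, ρ = 7817 kg/m³
  candidate H: E = 211.0 GPa, ρ = 7880 kg/m³
  candidate W: E = 30.61 GPa, ρ = 2305 kg/m³
  candidate W: M = 1.36×10⁻³
  candidate H: M = 0.756×10⁻³
  candidate R: M = 0.741×10⁻³
Candidate W has the largest M.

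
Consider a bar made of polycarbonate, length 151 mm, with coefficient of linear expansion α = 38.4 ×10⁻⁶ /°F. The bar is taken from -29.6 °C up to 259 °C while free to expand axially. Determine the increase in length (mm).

Convert α: 38.4×10⁻⁶/°F × (9/5) = 69.1×10⁻⁶/K.
ΔT = 259 − (-29.6) = 288.6 K.
ΔL = α·L₀·ΔT = 69.1×10⁻⁶ × 151 mm × 288.6 K = 3.01 mm.

3.01 mm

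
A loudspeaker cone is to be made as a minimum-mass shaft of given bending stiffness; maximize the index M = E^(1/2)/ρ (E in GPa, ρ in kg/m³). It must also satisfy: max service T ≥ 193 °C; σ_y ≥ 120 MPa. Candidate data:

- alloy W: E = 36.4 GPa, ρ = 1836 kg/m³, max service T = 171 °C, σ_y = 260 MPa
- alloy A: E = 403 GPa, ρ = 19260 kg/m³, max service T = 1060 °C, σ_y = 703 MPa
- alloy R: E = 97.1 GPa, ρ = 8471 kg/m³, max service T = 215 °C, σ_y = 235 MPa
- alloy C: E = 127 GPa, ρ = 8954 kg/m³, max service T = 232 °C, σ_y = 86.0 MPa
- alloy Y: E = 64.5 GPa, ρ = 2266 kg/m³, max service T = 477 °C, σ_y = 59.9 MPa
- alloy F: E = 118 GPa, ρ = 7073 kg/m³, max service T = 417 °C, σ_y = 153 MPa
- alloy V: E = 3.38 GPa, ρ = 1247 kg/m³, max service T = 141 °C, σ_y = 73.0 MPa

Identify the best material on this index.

Screen on constraints: max service T ≥ 193 °C; σ_y ≥ 120 MPa. Survivors: alloy A, alloy R, alloy F.
Per-candidate index values:
  alloy F: M = 1.54×10⁻³
  alloy R: M = 1.16×10⁻³
  alloy A: M = 1.04×10⁻³
Alloy F has the largest M.

alloy F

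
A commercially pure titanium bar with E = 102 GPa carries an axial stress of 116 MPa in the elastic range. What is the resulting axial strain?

ε = σ/E = 116 / 102000 = 1.14×10⁻³.

1.14×10⁻³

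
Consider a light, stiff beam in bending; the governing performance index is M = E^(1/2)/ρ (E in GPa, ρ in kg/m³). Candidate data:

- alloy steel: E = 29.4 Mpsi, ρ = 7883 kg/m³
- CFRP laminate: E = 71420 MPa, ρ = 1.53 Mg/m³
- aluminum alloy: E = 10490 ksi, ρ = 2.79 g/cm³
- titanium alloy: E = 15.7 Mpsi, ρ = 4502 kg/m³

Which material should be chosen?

CFRP laminate

After converting to SI:
  alloy steel: E = 202.7 GPa, ρ = 7883 kg/m³
  CFRP laminate: E = 71.42 GPa, ρ = 1530 kg/m³
  aluminum alloy: E = 72.33 GPa, ρ = 2790 kg/m³
  titanium alloy: E = 108.2 GPa, ρ = 4502 kg/m³
  CFRP laminate: M = 5.52×10⁻³
  aluminum alloy: M = 3.05×10⁻³
  titanium alloy: M = 2.31×10⁻³
  alloy steel: M = 1.81×10⁻³
CFRP laminate has the largest M.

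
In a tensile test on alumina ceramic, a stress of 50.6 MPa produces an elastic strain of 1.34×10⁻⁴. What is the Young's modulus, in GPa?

378 GPa

E = σ/ε = 50.6 MPa / 1.34×10⁻⁴ = 377600 MPa = 378 GPa.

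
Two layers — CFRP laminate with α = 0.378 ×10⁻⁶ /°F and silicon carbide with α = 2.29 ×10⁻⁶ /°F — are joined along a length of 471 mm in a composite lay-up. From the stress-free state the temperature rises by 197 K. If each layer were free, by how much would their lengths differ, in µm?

319 µm

CFRP laminate: α = 0.378×10⁻⁶/°F × 9/5 = 0.680×10⁻⁶/K.
silicon carbide: α = 2.29×10⁻⁶/°F × 9/5 = 4.12×10⁻⁶/K.
Δα = |0.680 − 4.12|×10⁻⁶/K = 3.44×10⁻⁶/K.
ΔL_mismatch = Δα·L·ΔT = 3.44×10⁻⁶ × 471.0 mm × 197.0 K = 319 µm.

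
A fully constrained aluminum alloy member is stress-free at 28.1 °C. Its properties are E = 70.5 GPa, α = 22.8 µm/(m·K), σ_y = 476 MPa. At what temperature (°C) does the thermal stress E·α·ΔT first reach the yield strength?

324 °C

E·α·ΔT = 476.0 MPa ⇒ ΔT = 476.0 / (70.50×10³ × 22.8×10⁻⁶) = 296.1 K.
T = 28.1 + 296.1 = 324.2 °C.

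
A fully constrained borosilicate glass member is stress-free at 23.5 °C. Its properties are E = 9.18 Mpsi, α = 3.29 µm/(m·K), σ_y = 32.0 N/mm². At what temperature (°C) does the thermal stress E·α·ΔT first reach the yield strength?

E = 9.18 Mpsi = 63.29 GPa.
σ_y = 32.0 N/mm² = 32.00 MPa.
E·α·ΔT = 32.00 MPa ⇒ ΔT = 32.00 / (63.29×10³ × 3.29×10⁻⁶) = 153.7 K.
T = 23.5 + 153.7 = 177.2 °C.

177 °C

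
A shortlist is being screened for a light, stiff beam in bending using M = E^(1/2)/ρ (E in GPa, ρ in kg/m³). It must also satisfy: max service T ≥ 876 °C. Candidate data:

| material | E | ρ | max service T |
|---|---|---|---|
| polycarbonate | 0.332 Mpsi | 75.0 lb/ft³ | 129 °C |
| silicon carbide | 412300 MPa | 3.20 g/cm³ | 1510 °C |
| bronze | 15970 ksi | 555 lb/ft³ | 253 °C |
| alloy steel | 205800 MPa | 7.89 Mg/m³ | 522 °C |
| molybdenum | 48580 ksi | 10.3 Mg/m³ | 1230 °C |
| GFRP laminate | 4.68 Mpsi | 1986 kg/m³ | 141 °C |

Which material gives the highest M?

Screen on constraints: max service T ≥ 876 °C. Survivors: silicon carbide, molybdenum.
Convert each candidate to consistent units, then evaluate M:
  silicon carbide: E = 412.3 GPa, ρ = 3200 kg/m³
  molybdenum: E = 334.9 GPa, ρ = 10300 kg/m³
  silicon carbide: M = 6.35×10⁻³
  molybdenum: M = 1.78×10⁻³
Silicon carbide ranks first.

silicon carbide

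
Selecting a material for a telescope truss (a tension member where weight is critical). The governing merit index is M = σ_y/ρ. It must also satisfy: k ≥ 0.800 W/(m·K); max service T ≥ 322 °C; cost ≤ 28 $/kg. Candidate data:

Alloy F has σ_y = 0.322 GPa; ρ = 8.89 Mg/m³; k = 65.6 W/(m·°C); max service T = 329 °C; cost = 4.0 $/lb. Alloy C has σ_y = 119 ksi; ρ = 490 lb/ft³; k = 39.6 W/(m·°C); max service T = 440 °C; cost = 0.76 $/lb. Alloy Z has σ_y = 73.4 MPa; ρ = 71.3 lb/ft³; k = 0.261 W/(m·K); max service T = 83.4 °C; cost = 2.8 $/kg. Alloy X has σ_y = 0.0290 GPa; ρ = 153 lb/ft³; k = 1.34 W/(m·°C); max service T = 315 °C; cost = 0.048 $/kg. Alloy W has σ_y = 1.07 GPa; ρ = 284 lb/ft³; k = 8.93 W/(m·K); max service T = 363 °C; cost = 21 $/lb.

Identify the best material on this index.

Screen on constraints: k ≥ 0.800 W/(m·K); max service T ≥ 322 °C; cost ≤ 28 $/kg. Survivors: alloy F, alloy C.
After converting to SI:
  alloy F: σ_y = 322.0 MPa, ρ = 8890 kg/m³
  alloy C: σ_y = 820.5 MPa, ρ = 7849 kg/m³
  alloy C: M = 105 kN·m/kg
  alloy F: M = 36.2 kN·m/kg
The maximum is for alloy C.

alloy C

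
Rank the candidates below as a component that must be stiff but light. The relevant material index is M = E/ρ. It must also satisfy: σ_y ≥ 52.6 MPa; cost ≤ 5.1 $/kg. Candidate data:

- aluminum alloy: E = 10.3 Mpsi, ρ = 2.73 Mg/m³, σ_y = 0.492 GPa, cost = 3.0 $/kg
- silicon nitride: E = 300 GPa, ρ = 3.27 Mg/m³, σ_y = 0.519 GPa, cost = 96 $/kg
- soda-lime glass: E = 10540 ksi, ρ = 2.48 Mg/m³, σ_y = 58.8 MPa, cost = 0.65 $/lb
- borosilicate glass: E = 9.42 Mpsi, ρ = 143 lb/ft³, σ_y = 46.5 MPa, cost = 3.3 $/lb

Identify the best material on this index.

Screen on constraints: σ_y ≥ 52.6 MPa; cost ≤ 5.1 $/kg. Survivors: aluminum alloy, soda-lime glass.
After converting to SI:
  aluminum alloy: E = 71.02 GPa, ρ = 2730 kg/m³
  soda-lime glass: E = 72.67 GPa, ρ = 2480 kg/m³
  soda-lime glass: M = 29.3 MN·m/kg
  aluminum alloy: M = 26.0 MN·m/kg
Highest index: soda-lime glass.

soda-lime glass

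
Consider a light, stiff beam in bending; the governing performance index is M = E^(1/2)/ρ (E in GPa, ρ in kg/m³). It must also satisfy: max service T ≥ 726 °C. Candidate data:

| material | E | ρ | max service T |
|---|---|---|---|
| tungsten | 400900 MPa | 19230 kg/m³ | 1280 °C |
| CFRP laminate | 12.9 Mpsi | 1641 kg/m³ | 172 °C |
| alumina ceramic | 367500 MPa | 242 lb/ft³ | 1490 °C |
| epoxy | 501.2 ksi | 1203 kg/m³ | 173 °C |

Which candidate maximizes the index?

alumina ceramic

Screen on constraints: max service T ≥ 726 °C. Survivors: tungsten, alumina ceramic.
Convert each candidate to consistent units, then evaluate M:
  tungsten: E = 400.9 GPa, ρ = 19230 kg/m³
  alumina ceramic: E = 367.5 GPa, ρ = 3876 kg/m³
  alumina ceramic: M = 4.95×10⁻³
  tungsten: M = 1.04×10⁻³
Alumina ceramic has the largest M.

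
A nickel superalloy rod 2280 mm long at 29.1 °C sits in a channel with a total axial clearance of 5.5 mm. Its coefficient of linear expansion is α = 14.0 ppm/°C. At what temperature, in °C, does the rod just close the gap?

α·L₀·ΔT = 5.5 mm ⇒ ΔT = 5.5 / (14.0×10⁻⁶ × 2280.0) = 172.3 K.
T = 29.1 + 172.3 = 201.4 °C.

201 °C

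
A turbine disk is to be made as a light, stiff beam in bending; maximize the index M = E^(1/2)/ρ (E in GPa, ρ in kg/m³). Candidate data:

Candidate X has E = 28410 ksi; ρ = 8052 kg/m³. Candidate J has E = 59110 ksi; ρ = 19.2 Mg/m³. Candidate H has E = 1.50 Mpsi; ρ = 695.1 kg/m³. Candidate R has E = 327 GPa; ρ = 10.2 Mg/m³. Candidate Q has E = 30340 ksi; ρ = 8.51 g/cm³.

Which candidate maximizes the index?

candidate H

Convert each candidate to consistent units, then evaluate M:
  candidate X: E = 195.9 GPa, ρ = 8052 kg/m³
  candidate J: E = 407.5 GPa, ρ = 19200 kg/m³
  candidate H: E = 10.34 GPa, ρ = 695.1 kg/m³
  candidate R: E = 327.0 GPa, ρ = 10200 kg/m³
  candidate Q: E = 209.2 GPa, ρ = 8510 kg/m³
  candidate H: M = 4.63×10⁻³
  candidate R: M = 1.77×10⁻³
  candidate X: M = 1.74×10⁻³
  candidate Q: M = 1.70×10⁻³
  candidate J: M = 1.05×10⁻³
Candidate H has the largest M.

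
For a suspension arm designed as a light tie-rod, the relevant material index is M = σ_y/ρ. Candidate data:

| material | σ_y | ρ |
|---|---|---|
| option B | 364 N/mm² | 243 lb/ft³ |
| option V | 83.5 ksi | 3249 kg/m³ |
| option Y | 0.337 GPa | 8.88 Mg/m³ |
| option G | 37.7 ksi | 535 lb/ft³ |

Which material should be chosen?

option V

In SI units:
  option B: σ_y = 364.0 MPa, ρ = 3892 kg/m³
  option V: σ_y = 575.7 MPa, ρ = 3249 kg/m³
  option Y: σ_y = 337.0 MPa, ρ = 8880 kg/m³
  option G: σ_y = 259.9 MPa, ρ = 8570 kg/m³
  option V: M = 177 kN·m/kg
  option B: M = 93.5 kN·m/kg
  option Y: M = 38.0 kN·m/kg
  option G: M = 30.3 kN·m/kg
Option V ranks first.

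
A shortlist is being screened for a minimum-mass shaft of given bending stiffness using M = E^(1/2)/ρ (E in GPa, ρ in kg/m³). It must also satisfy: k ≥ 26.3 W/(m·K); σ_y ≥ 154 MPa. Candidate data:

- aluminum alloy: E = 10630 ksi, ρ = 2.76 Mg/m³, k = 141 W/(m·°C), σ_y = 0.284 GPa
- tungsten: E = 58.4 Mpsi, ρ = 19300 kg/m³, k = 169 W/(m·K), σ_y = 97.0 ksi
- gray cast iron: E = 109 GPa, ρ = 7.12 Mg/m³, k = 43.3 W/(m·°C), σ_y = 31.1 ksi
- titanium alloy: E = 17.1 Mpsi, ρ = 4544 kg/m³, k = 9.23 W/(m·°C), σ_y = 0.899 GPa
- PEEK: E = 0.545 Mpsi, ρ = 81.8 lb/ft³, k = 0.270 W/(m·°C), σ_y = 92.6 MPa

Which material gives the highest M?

Screen on constraints: k ≥ 26.3 W/(m·K); σ_y ≥ 154 MPa. Survivors: aluminum alloy, tungsten, gray cast iron.
In SI units:
  aluminum alloy: E = 73.29 GPa, ρ = 2760 kg/m³
  tungsten: E = 402.7 GPa, ρ = 19300 kg/m³
  gray cast iron: E = 109.0 GPa, ρ = 7120 kg/m³
  aluminum alloy: M = 3.10×10⁻³
  gray cast iron: M = 1.47×10⁻³
  tungsten: M = 1.04×10⁻³
The maximum is for aluminum alloy.

aluminum alloy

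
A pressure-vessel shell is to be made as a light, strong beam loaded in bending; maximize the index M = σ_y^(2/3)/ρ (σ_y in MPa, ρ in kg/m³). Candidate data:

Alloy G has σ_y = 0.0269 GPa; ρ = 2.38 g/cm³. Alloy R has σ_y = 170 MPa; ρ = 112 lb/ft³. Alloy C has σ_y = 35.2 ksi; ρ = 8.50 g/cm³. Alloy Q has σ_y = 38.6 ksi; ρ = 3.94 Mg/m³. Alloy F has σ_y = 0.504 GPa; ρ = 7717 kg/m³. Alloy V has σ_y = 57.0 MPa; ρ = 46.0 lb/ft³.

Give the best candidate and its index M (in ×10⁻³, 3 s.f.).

In SI units:
  alloy G: σ_y = 26.90 MPa, ρ = 2380 kg/m³
  alloy R: σ_y = 170.0 MPa, ρ = 1794 kg/m³
  alloy C: σ_y = 242.7 MPa, ρ = 8500 kg/m³
  alloy Q: σ_y = 266.1 MPa, ρ = 3940 kg/m³
  alloy F: σ_y = 504.0 MPa, ρ = 7717 kg/m³
  alloy V: σ_y = 57.00 MPa, ρ = 736.8 kg/m³
  alloy V: M = 20.1×10⁻³
  alloy R: M = 17.1×10⁻³
  alloy Q: M = 10.5×10⁻³
  alloy F: M = 8.21×10⁻³
  alloy C: M = 4.58×10⁻³
  alloy G: M = 3.77×10⁻³
Highest index: alloy V.

alloy V, M = 20.1×10⁻³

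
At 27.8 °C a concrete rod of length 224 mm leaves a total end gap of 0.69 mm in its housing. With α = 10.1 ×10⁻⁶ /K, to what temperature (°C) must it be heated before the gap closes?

α·L₀·ΔT = 0.69 mm ⇒ ΔT = 0.69 / (10.1×10⁻⁶ × 224.0) = 305.0 K.
T = 27.8 + 305.0 = 332.8 °C.

333 °C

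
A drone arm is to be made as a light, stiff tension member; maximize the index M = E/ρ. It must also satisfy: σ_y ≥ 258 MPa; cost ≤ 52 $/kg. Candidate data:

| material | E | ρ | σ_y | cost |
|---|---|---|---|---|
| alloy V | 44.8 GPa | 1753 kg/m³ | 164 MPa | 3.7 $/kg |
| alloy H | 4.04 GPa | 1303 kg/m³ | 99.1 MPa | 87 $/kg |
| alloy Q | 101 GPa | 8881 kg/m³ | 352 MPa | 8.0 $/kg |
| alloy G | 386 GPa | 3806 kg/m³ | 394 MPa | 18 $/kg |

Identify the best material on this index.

Screen on constraints: σ_y ≥ 258 MPa; cost ≤ 52 $/kg. Survivors: alloy Q, alloy G.
Per-candidate index values:
  alloy G: M = 101 MN·m/kg
  alloy Q: M = 11.4 MN·m/kg
Alloy G has the largest M.

alloy G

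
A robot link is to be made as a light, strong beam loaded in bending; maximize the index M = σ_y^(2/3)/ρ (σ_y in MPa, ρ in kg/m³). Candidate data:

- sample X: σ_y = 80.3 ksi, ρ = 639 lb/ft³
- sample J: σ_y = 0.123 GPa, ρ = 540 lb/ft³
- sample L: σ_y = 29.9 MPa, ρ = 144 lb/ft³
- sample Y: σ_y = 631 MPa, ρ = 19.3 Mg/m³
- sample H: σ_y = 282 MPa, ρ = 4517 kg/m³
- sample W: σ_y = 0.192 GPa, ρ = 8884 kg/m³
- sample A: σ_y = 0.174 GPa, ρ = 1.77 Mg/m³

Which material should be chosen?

After converting to SI:
  sample X: σ_y = 553.6 MPa, ρ = 10240 kg/m³
  sample J: σ_y = 123.0 MPa, ρ = 8650 kg/m³
  sample L: σ_y = 29.90 MPa, ρ = 2307 kg/m³
  sample Y: σ_y = 631.0 MPa, ρ = 19300 kg/m³
  sample H: σ_y = 282.0 MPa, ρ = 4517 kg/m³
  sample W: σ_y = 192.0 MPa, ρ = 8884 kg/m³
  sample A: σ_y = 174.0 MPa, ρ = 1770 kg/m³
  sample A: M = 17.6×10⁻³
  sample H: M = 9.52×10⁻³
  sample X: M = 6.59×10⁻³
  sample L: M = 4.18×10⁻³
  sample Y: M = 3.81×10⁻³
  sample W: M = 3.75×10⁻³
  sample J: M = 2.86×10⁻³
The maximum is for sample A.

sample A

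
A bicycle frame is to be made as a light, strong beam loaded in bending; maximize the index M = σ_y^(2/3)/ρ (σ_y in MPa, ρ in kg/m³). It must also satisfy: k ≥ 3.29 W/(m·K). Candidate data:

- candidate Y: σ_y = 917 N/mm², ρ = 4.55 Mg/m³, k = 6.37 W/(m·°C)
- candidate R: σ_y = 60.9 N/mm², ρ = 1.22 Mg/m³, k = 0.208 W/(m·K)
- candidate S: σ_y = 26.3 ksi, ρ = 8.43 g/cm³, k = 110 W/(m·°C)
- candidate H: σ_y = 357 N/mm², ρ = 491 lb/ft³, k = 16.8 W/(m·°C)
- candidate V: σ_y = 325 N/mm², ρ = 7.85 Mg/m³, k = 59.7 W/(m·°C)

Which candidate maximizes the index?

Screen on constraints: k ≥ 3.29 W/(m·K). Survivors: candidate Y, candidate S, candidate H, candidate V.
Normalizing units and computing the index:
  candidate Y: σ_y = 917.0 MPa, ρ = 4550 kg/m³
  candidate S: σ_y = 181.3 MPa, ρ = 8430 kg/m³
  candidate H: σ_y = 357.0 MPa, ρ = 7865 kg/m³
  candidate V: σ_y = 325.0 MPa, ρ = 7850 kg/m³
  candidate Y: M = 20.7×10⁻³
  candidate H: M = 6.40×10⁻³
  candidate V: M = 6.02×10⁻³
  candidate S: M = 3.80×10⁻³
Candidate Y ranks first.

candidate Y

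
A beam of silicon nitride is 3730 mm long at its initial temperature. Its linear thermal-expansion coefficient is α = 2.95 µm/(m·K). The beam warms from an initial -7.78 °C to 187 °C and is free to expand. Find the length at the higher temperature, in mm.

3732.1 mm

ΔT = 187 − (-7.78) = 194.8 K.
ΔL = α·L₀·ΔT = 2.95×10⁻⁶ × 3730 mm × 194.8 K = 2.14 mm.
L = L₀ + ΔL = 3730 + 2.14 = 3732.1 mm.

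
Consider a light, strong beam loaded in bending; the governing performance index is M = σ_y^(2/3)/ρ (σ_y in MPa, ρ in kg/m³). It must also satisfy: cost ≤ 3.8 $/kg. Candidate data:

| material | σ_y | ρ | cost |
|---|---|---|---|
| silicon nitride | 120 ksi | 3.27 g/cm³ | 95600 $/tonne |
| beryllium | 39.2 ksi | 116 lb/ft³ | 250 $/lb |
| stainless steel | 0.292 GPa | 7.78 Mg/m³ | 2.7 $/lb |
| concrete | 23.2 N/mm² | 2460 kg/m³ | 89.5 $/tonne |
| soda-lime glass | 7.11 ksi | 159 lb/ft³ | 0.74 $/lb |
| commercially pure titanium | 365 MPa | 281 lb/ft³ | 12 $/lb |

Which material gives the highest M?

Screen on constraints: cost ≤ 3.8 $/kg. Survivors: concrete, soda-lime glass.
Normalizing units and computing the index:
  concrete: σ_y = 23.20 MPa, ρ = 2460 kg/m³
  soda-lime glass: σ_y = 49.02 MPa, ρ = 2547 kg/m³
  soda-lime glass: M = 5.26×10⁻³
  concrete: M = 3.31×10⁻³
Soda-lime glass has the largest M.

soda-lime glass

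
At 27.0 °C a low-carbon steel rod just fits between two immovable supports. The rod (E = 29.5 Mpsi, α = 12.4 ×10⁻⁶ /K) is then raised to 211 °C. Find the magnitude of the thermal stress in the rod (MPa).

E = 29.5 Mpsi = 203.4 GPa.
ΔT = 184.0 K. Constrained thermal stress σ = E·α·ΔT = 203.4×10³ MPa × 12.4×10⁻⁶ × 184.0 = 464 MPa (compressive).

464 MPa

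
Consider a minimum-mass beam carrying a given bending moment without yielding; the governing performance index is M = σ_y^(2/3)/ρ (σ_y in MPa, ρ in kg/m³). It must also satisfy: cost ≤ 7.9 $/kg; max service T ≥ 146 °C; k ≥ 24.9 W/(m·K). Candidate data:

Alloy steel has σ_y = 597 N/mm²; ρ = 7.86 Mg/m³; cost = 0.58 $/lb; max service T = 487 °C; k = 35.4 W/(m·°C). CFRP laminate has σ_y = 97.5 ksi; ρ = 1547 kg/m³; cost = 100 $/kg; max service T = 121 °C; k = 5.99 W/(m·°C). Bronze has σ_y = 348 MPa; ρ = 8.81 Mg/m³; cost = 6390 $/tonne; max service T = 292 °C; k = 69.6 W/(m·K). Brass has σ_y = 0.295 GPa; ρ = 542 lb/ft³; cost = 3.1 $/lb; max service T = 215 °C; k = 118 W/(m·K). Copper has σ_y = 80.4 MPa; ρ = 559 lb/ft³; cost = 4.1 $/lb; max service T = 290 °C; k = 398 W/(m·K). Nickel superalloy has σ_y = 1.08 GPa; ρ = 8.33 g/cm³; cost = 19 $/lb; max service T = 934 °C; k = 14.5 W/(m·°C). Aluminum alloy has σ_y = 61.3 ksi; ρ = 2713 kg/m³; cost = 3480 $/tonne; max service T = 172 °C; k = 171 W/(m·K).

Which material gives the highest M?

Screen on constraints: cost ≤ 7.9 $/kg; max service T ≥ 146 °C; k ≥ 24.9 W/(m·K). Survivors: alloy steel, bronze, brass, aluminum alloy.
Putting every candidate on a common basis:
  alloy steel: σ_y = 597.0 MPa, ρ = 7860 kg/m³
  bronze: σ_y = 348.0 MPa, ρ = 8810 kg/m³
  brass: σ_y = 295.0 MPa, ρ = 8682 kg/m³
  aluminum alloy: σ_y = 422.6 MPa, ρ = 2713 kg/m³
  aluminum alloy: M = 20.8×10⁻³
  alloy steel: M = 9.02×10⁻³
  bronze: M = 5.62×10⁻³
  brass: M = 5.10×10⁻³
Highest index: aluminum alloy.

aluminum alloy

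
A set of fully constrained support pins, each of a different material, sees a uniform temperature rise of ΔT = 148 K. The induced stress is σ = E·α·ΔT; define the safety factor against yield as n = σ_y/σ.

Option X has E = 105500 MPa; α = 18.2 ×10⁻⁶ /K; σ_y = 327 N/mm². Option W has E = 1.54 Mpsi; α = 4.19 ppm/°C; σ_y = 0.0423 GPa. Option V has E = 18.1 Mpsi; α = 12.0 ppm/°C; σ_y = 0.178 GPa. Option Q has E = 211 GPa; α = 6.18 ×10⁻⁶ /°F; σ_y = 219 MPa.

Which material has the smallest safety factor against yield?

option Q

With everything in SI (GPa, ×10⁻⁶/K, MPa):
  option X: E = 105.5, α = 18.2, σ_y = 327.0 → σ = 284 MPa, n = 1.15
  option W: E = 10.62, α = 4.19, σ_y = 42.30 → σ = 6.58 MPa, n = 6.42
  option V: E = 124.8, α = 12.0, σ_y = 178.0 → σ = 222 MPa, n = 0.803
  option Q: E = 211.0, α = 11.1, σ_y = 219.0 → σ = 347 MPa, n = 0.630
The minimum is option Q at n = 0.630.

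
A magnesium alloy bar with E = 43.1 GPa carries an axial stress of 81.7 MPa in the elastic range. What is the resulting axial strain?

1.90×10⁻³

ε = σ/E = 81.7 / 43100 = 1.90×10⁻³.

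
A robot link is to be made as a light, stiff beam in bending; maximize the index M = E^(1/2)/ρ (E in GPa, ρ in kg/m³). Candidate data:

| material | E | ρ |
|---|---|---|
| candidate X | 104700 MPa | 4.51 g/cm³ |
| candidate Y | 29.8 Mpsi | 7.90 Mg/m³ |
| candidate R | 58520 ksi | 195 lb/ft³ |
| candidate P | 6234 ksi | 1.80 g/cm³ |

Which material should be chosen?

candidate R

Normalizing units and computing the index:
  candidate X: E = 104.7 GPa, ρ = 4510 kg/m³
  candidate Y: E = 205.5 GPa, ρ = 7900 kg/m³
  candidate R: E = 403.5 GPa, ρ = 3124 kg/m³
  candidate P: E = 42.98 GPa, ρ = 1800 kg/m³
  candidate R: M = 6.43×10⁻³
  candidate P: M = 3.64×10⁻³
  candidate X: M = 2.27×10⁻³
  candidate Y: M = 1.81×10⁻³
Highest index: candidate R.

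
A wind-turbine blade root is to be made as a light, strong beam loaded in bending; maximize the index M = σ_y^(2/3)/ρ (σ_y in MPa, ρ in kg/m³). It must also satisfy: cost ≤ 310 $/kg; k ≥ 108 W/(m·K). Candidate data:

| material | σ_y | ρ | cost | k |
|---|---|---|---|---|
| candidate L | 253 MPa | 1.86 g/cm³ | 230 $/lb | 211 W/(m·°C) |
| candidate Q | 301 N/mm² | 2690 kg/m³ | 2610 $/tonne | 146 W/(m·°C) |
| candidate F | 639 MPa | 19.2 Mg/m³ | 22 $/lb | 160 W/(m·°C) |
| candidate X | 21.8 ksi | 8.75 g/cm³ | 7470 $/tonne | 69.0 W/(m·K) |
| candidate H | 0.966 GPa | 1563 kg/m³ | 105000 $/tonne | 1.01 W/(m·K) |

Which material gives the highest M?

Screen on constraints: cost ≤ 310 $/kg; k ≥ 108 W/(m·K). Survivors: candidate Q, candidate F.
After converting to SI:
  candidate Q: σ_y = 301.0 MPa, ρ = 2690 kg/m³
  candidate F: σ_y = 639.0 MPa, ρ = 19200 kg/m³
  candidate Q: M = 16.7×10⁻³
  candidate F: M = 3.86×10⁻³
Candidate Q has the largest M.

candidate Q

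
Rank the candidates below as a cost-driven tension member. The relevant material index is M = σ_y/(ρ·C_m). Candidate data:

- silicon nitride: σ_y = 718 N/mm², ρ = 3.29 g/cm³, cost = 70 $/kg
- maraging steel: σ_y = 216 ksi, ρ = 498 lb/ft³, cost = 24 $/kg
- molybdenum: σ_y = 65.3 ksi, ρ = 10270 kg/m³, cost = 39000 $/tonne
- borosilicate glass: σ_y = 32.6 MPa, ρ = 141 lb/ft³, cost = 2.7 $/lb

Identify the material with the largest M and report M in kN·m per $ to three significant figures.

maraging steel, M = 7.78 kN·m per $

After converting to SI:
  silicon nitride: σ_y = 718.0 MPa, ρ = 3290 kg/m³, cost = 70.00 $/kg
  maraging steel: σ_y = 1489 MPa, ρ = 7977 kg/m³, cost = 24.00 $/kg
  molybdenum: σ_y = 450.2 MPa, ρ = 10270 kg/m³, cost = 39.00 $/kg
  borosilicate glass: σ_y = 32.60 MPa, ρ = 2259 kg/m³, cost = 5.952 $/kg
  maraging steel: M = 7.78 kN·m per $
  silicon nitride: M = 3.12 kN·m per $
  borosilicate glass: M = 2.42 kN·m per $
  molybdenum: M = 1.12 kN·m per $
Maraging steel has the largest M.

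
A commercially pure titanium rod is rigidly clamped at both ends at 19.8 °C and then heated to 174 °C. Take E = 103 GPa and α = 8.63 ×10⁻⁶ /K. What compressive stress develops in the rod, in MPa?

137 MPa

ΔT = 154.2 K. Constrained thermal stress σ = E·α·ΔT = 103.0×10³ MPa × 8.63×10⁻⁶ × 154.2 = 137 MPa (compressive).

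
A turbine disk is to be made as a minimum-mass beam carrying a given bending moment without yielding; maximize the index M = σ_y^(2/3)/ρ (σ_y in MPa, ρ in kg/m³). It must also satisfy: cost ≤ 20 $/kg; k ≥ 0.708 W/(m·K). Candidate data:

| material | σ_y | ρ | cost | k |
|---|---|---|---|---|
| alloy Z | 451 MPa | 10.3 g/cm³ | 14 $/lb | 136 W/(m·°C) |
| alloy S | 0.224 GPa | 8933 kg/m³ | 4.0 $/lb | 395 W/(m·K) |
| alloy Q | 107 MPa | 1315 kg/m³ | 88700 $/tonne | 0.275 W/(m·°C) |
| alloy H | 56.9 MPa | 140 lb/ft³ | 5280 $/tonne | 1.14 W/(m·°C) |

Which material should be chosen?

alloy H

Screen on constraints: cost ≤ 20 $/kg; k ≥ 0.708 W/(m·K). Survivors: alloy S, alloy H.
Convert each candidate to consistent units, then evaluate M:
  alloy S: σ_y = 224.0 MPa, ρ = 8933 kg/m³
  alloy H: σ_y = 56.90 MPa, ρ = 2243 kg/m³
  alloy H: M = 6.60×10⁻³
  alloy S: M = 4.13×10⁻³
Highest index: alloy H.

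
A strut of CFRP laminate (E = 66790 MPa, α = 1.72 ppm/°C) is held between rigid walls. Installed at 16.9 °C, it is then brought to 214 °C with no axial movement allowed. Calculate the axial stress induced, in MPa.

E = 66790 MPa = 66.79 GPa.
ΔT = 197.1 K. Constrained thermal stress σ = E·α·ΔT = 66.79×10³ MPa × 1.72×10⁻⁶ × 197.1 = 22.6 MPa (compressive).

22.6 MPa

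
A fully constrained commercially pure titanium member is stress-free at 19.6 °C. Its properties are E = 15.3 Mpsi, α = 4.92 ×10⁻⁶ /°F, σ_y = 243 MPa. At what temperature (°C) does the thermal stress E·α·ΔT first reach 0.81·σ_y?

230 °C

E = 15.3 Mpsi = 105.5 GPa.
α = 4.92×10⁻⁶/°F × 9/5 = 8.86×10⁻⁶/K.
E·α·ΔT = 196.8 MPa ⇒ ΔT = 196.8 / (105.5×10³ × 8.86×10⁻⁶) = 210.7 K.
T = 19.6 + 210.7 = 230.3 °C.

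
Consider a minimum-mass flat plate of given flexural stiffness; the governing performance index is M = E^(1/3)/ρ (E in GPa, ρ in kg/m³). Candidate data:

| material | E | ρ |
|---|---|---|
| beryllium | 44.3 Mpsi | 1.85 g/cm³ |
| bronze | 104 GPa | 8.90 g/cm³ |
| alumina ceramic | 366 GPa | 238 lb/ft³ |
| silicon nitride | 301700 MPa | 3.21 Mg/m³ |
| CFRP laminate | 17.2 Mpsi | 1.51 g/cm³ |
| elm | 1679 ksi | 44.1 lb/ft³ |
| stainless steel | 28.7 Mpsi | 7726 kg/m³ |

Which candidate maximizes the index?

After converting to SI:
  beryllium: E = 305.4 GPa, ρ = 1850 kg/m³
  bronze: E = 104.0 GPa, ρ = 8900 kg/m³
  alumina ceramic: E = 366.0 GPa, ρ = 3812 kg/m³
  silicon nitride: E = 301.7 GPa, ρ = 3210 kg/m³
  CFRP laminate: E = 118.6 GPa, ρ = 1510 kg/m³
  elm: E = 11.58 GPa, ρ = 706.4 kg/m³
  stainless steel: E = 197.9 GPa, ρ = 7726 kg/m³
  beryllium: M = 3.64×10⁻³
  CFRP laminate: M = 3.25×10⁻³
  elm: M = 3.20×10⁻³
  silicon nitride: M = 2.09×10⁻³
  alumina ceramic: M = 1.88×10⁻³
  stainless steel: M = 0.754×10⁻³
  bronze: M = 0.528×10⁻³
Beryllium has the largest M.

beryllium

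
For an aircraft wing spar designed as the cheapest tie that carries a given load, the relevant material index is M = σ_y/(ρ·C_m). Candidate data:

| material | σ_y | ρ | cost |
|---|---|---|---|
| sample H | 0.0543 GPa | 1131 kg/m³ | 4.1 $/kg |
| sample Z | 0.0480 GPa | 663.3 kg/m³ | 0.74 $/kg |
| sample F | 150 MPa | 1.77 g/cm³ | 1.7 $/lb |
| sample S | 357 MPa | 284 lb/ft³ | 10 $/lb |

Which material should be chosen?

Convert each candidate to consistent units, then evaluate M:
  sample H: σ_y = 54.30 MPa, ρ = 1131 kg/m³, cost = 4.100 $/kg
  sample Z: σ_y = 48.00 MPa, ρ = 663.3 kg/m³, cost = 0.7400 $/kg
  sample F: σ_y = 150.0 MPa, ρ = 1770 kg/m³, cost = 3.748 $/kg
  sample S: σ_y = 357.0 MPa, ρ = 4549 kg/m³, cost = 22.05 $/kg
  sample Z: M = 97.8 kN·m per $
  sample F: M = 22.6 kN·m per $
  sample H: M = 11.7 kN·m per $
  sample S: M = 3.56 kN·m per $
Sample Z ranks first.

sample Z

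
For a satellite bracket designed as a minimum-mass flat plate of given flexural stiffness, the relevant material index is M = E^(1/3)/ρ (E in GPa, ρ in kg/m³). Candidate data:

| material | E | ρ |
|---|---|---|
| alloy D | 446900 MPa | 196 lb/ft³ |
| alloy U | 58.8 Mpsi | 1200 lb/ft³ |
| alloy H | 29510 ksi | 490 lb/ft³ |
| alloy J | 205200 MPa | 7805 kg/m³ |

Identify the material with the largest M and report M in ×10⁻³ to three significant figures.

alloy D, M = 2.44×10⁻³

Normalizing units and computing the index:
  alloy D: E = 446.9 GPa, ρ = 3140 kg/m³
  alloy U: E = 405.4 GPa, ρ = 19220 kg/m³
  alloy H: E = 203.5 GPa, ρ = 7849 kg/m³
  alloy J: E = 205.2 GPa, ρ = 7805 kg/m³
  alloy D: M = 2.44×10⁻³
  alloy J: M = 0.756×10⁻³
  alloy H: M = 0.749×10⁻³
  alloy U: M = 0.385×10⁻³
The maximum is for alloy D.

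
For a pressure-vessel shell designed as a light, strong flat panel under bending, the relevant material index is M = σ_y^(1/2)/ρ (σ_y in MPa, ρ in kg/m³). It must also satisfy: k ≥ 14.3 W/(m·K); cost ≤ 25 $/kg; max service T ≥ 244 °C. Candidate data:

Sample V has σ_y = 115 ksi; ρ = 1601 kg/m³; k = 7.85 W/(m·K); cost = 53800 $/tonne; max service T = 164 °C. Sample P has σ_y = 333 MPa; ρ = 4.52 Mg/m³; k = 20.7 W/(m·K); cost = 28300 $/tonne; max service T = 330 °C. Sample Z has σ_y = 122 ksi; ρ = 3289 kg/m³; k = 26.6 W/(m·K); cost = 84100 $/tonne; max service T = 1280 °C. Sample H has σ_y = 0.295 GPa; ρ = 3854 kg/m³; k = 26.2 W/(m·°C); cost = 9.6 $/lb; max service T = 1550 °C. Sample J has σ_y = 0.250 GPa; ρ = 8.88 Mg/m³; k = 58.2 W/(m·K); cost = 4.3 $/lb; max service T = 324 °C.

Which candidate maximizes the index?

Screen on constraints: k ≥ 14.3 W/(m·K); cost ≤ 25 $/kg; max service T ≥ 244 °C. Survivors: sample H, sample J.
Normalizing units and computing the index:
  sample H: σ_y = 295.0 MPa, ρ = 3854 kg/m³
  sample J: σ_y = 250.0 MPa, ρ = 8880 kg/m³
  sample H: M = 4.46×10⁻³
  sample J: M = 1.78×10⁻³
Highest index: sample H.

sample H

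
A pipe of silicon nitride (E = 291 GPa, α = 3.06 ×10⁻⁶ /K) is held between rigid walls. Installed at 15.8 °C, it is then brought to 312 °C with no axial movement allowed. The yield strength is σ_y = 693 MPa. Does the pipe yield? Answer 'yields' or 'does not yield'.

ΔT = 296.2 K. Constrained thermal stress σ = E·α·ΔT = 291.0×10³ MPa × 3.06×10⁻⁶ × 296.2 = 264 MPa (compressive).
Compare to σ_y = 693 MPa: σ < σ_y, so it does not yield.

does not yield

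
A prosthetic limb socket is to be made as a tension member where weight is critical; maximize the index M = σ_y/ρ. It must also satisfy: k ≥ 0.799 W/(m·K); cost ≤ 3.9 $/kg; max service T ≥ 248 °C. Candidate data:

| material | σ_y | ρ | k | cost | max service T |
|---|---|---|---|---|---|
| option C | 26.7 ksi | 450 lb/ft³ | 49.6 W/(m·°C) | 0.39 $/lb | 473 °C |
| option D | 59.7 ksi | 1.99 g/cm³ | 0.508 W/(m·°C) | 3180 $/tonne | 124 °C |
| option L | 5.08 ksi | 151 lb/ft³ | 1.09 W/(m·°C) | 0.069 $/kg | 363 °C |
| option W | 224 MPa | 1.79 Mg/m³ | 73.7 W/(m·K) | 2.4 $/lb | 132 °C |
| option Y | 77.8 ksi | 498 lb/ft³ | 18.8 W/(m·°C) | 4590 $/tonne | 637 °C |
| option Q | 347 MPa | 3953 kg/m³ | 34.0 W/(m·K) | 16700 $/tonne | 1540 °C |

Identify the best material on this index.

option C

Screen on constraints: k ≥ 0.799 W/(m·K); cost ≤ 3.9 $/kg; max service T ≥ 248 °C. Survivors: option C, option L.
Convert each candidate to consistent units, then evaluate M:
  option C: σ_y = 184.1 MPa, ρ = 7208 kg/m³
  option L: σ_y = 35.03 MPa, ρ = 2419 kg/m³
  option C: M = 25.5 kN·m/kg
  option L: M = 14.5 kN·m/kg
Highest index: option C.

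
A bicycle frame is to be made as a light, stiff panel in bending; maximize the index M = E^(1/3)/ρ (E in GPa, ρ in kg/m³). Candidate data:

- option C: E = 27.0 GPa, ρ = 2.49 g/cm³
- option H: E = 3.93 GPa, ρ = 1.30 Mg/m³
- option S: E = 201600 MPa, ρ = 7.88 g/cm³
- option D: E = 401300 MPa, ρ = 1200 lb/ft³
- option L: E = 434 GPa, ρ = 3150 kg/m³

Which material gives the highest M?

option L

After converting to SI:
  option C: E = 27.00 GPa, ρ = 2490 kg/m³
  option H: E = 3.930 GPa, ρ = 1300 kg/m³
  option S: E = 201.6 GPa, ρ = 7880 kg/m³
  option D: E = 401.3 GPa, ρ = 19220 kg/m³
  option L: E = 434.0 GPa, ρ = 3150 kg/m³
  option L: M = 2.40×10⁻³
  option H: M = 1.21×10⁻³
  option C: M = 1.20×10⁻³
  option S: M = 0.744×10⁻³
  option D: M = 0.384×10⁻³
Option L has the largest M.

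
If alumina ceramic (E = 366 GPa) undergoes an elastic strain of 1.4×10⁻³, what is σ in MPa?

512 MPa

σ = E·ε = 366000 MPa × 1.4×10⁻³ = 512 MPa.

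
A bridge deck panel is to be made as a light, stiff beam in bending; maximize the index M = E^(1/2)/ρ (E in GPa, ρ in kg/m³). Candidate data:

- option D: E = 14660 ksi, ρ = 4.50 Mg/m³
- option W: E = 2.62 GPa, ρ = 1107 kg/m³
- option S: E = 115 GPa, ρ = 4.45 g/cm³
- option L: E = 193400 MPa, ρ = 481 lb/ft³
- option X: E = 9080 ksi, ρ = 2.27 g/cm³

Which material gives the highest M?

option X

Normalizing units and computing the index:
  option D: E = 101.1 GPa, ρ = 4500 kg/m³
  option W: E = 2.620 GPa, ρ = 1107 kg/m³
  option S: E = 115.0 GPa, ρ = 4450 kg/m³
  option L: E = 193.4 GPa, ρ = 7705 kg/m³
  option X: E = 62.60 GPa, ρ = 2270 kg/m³
  option X: M = 3.49×10⁻³
  option S: M = 2.41×10⁻³
  option D: M = 2.23×10⁻³
  option L: M = 1.80×10⁻³
  option W: M = 1.46×10⁻³
Highest index: option X.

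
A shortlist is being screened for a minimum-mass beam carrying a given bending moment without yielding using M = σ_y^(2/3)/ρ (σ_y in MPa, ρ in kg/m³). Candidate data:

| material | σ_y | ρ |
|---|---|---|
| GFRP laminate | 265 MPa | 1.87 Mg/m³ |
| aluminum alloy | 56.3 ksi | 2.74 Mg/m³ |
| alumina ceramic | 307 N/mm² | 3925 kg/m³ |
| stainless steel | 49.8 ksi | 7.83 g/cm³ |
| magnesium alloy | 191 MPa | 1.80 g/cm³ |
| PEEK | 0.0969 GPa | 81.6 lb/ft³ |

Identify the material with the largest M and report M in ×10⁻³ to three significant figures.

GFRP laminate, M = 22.1×10⁻³

After converting to SI:
  GFRP laminate: σ_y = 265.0 MPa, ρ = 1870 kg/m³
  aluminum alloy: σ_y = 388.2 MPa, ρ = 2740 kg/m³
  alumina ceramic: σ_y = 307.0 MPa, ρ = 3925 kg/m³
  stainless steel: σ_y = 343.4 MPa, ρ = 7830 kg/m³
  magnesium alloy: σ_y = 191.0 MPa, ρ = 1800 kg/m³
  PEEK: σ_y = 96.90 MPa, ρ = 1307 kg/m³
  GFRP laminate: M = 22.1×10⁻³
  aluminum alloy: M = 19.4×10⁻³
  magnesium alloy: M = 18.4×10⁻³
  PEEK: M = 16.1×10⁻³
  alumina ceramic: M = 11.6×10⁻³
  stainless steel: M = 6.26×10⁻³
GFRP laminate ranks first.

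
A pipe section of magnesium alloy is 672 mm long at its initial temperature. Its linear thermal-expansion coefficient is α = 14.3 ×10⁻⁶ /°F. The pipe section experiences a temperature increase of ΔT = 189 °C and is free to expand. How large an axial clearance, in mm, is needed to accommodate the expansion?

Convert α: 14.3×10⁻⁶/°F × (9/5) = 25.7×10⁻⁶/K.
ΔL = α·L₀·ΔT = 25.7×10⁻⁶ × 672 mm × 189.0 K = 3.27 mm.

3.27 mm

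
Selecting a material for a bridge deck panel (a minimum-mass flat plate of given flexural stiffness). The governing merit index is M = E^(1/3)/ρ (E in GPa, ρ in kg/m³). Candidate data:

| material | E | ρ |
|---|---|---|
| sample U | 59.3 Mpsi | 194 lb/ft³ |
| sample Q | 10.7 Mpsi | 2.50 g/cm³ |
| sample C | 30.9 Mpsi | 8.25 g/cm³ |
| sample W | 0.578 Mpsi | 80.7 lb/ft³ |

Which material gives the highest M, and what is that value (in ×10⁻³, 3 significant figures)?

Normalizing units and computing the index:
  sample U: E = 408.9 GPa, ρ = 3108 kg/m³
  sample Q: E = 73.77 GPa, ρ = 2500 kg/m³
  sample C: E = 213.0 GPa, ρ = 8250 kg/m³
  sample W: E = 3.985 GPa, ρ = 1293 kg/m³
  sample U: M = 2.39×10⁻³
  sample Q: M = 1.68×10⁻³
  sample W: M = 1.23×10⁻³
  sample C: M = 0.724×10⁻³
The maximum is for sample U.

sample U, M = 2.39×10⁻³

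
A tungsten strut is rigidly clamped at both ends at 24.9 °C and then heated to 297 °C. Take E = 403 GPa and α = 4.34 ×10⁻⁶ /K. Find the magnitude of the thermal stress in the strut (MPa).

ΔT = 272.1 K. Constrained thermal stress σ = E·α·ΔT = 403.0×10³ MPa × 4.34×10⁻⁶ × 272.1 = 476 MPa (compressive).

476 MPa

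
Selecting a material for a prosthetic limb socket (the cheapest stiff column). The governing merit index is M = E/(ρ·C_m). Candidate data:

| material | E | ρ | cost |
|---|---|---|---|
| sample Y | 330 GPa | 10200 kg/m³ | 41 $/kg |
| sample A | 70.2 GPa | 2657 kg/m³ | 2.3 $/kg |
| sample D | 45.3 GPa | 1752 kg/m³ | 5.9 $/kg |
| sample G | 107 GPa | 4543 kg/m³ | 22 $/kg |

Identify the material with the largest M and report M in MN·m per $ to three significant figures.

Per-candidate index values:
  sample A: M = 11.5 MN·m per $
  sample D: M = 4.38 MN·m per $
  sample G: M = 1.07 MN·m per $
  sample Y: M = 0.789 MN·m per $
Sample A has the largest M.

sample A, M = 11.5 MN·m per $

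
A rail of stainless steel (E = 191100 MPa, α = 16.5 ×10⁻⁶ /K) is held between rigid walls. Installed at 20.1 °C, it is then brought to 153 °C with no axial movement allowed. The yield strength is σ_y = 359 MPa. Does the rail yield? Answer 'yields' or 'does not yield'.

E = 191100 MPa = 191.1 GPa.
ΔT = 132.9 K. Constrained thermal stress σ = E·α·ΔT = 191.1×10³ MPa × 16.5×10⁻⁶ × 132.9 = 419 MPa (compressive).
Compare to σ_y = 359 MPa: σ ≥ σ_y, so it yields.

yields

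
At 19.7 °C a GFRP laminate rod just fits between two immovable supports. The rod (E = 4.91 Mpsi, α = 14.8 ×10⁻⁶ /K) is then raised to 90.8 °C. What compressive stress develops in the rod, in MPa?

E = 4.91 Mpsi = 33.85 GPa.
ΔT = 71.10 K. Constrained thermal stress σ = E·α·ΔT = 33.85×10³ MPa × 14.8×10⁻⁶ × 71.10 = 35.6 MPa (compressive).

35.6 MPa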